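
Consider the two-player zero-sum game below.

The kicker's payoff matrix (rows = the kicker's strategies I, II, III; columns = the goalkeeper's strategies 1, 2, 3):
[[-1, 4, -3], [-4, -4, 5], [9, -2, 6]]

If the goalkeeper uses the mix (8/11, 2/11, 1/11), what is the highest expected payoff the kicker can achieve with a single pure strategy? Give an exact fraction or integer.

I: (-1)·(8/11) + (4)·(2/11) + (-3)·(1/11) = -3/11.
II: (-4)·(8/11) + (-4)·(2/11) + (5)·(1/11) = -35/11.
III: (9)·(8/11) + (-2)·(2/11) + (6)·(1/11) = 74/11.
The best pure response is III with expected payoff 74/11.

74/11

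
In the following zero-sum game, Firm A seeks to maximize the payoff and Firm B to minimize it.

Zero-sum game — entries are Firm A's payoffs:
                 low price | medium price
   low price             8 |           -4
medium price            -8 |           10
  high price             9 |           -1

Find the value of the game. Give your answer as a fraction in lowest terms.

Row low price is strictly dominated by row high price, so Firm A never plays it.
The remaining 2×2 game on (medium price, high price) × (low price, medium price) has no saddle point. Let Firm A play medium price with probability p; indifference gives −8p + 9(1−p) = 10p − (1−p), so p = 5/14.
Similarly Firm B's optimal q on low price is 11/28, and the value is -8·(11/28) + (10)·(17/28) = 41/14.

41/14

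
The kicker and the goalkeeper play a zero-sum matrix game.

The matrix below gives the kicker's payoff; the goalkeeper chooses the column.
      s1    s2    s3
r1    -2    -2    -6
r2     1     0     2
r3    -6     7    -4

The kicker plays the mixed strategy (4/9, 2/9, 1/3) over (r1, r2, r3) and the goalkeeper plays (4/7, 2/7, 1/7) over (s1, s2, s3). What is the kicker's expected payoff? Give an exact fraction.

Against (4/7, 2/7, 1/7), each row's expected payoff is r1: -18/7; r2: 6/7; r3: -2.
Taking the (4/9, 2/9, 1/3)-weighted average: (4/9)·(-18/7) + (2/9)·(6/7) + (1/3)·(-2) = -34/21.

-34/21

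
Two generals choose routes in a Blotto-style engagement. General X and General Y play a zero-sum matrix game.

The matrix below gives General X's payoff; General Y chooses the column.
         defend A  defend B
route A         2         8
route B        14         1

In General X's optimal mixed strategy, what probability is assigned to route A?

13/19

Row minima are 2 and 1, so General X's maximin is 2; column maxima are 14 and 8, so General Y's minimax is 8. These differ, so the equilibrium is in mixed strategies.
Let General X play route A with probability p. General Y is indifferent when 2p + 14(1−p) = 8p + (1−p), giving p = 13/19.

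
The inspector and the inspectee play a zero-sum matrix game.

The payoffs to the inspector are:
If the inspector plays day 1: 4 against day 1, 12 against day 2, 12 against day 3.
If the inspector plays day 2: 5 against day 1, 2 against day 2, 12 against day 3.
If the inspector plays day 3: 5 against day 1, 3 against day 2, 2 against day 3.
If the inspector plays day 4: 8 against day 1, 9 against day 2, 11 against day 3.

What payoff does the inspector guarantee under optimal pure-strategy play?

Row minima: 4, 2, 2, 8 → the inspector's maximin is 8.
Column maxima: 8, 12, 12 → the inspectee's minimax is 8.
They coincide at (day 4, day 1), so the value is 8.

8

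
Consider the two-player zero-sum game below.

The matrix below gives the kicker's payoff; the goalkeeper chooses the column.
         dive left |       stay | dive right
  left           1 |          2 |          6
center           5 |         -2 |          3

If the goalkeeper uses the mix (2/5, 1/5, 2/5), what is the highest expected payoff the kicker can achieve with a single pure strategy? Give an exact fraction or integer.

left: (1)·(2/5) + (2)·(1/5) + (6)·(2/5) = 16/5.
center: (5)·(2/5) + (-2)·(1/5) + (3)·(2/5) = 14/5.
The best pure response is left with expected payoff 16/5.

16/5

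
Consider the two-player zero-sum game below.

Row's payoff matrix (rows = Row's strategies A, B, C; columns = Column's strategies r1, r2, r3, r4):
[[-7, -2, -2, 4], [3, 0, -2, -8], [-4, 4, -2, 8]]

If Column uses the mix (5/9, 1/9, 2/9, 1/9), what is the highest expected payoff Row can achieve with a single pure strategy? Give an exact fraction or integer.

A: (-7)·(5/9) + (-2)·(1/9) + (-2)·(2/9) + (4)·(1/9) = -37/9.
B: (3)·(5/9) + (0)·(1/9) + (-2)·(2/9) + (-8)·(1/9) = 1/3.
C: (-4)·(5/9) + (4)·(1/9) + (-2)·(2/9) + (8)·(1/9) = -4/3.
The best pure response is B with expected payoff 1/3.

1/3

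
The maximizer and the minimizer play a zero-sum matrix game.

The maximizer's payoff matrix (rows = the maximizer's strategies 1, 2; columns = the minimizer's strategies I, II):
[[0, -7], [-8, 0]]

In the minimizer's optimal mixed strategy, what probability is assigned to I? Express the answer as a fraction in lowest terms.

Row minima are -7 and -8, so the maximizer's maximin is -7; column maxima are 0 and 0, so the minimizer's minimax is 0. These differ, so the equilibrium is in mixed strategies.
Let the minimizer play I with probability q. The maximizer is indifferent when −7(1−q) = −8q, giving q = 7/15.

7/15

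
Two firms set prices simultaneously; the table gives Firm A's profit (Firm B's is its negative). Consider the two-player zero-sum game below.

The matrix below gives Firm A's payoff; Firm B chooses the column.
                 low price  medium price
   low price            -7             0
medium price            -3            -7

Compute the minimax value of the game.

Row minima are -7 and -7, so Firm A's maximin is -7; column maxima are -3 and 0, so Firm B's minimax is -3. These differ, so the equilibrium is in mixed strategies.
Let Firm A play low price with probability p. Firm B is indifferent when −7p − 3(1−p) = −7(1−p), giving p = 4/11.
Let Firm B play low price with probability q. Firm A is indifferent when −7q = −3q − 7(1−q), giving q = 7/11.
The value is -7·(7/11) + (0)·(4/11) = -49/11.

-49/11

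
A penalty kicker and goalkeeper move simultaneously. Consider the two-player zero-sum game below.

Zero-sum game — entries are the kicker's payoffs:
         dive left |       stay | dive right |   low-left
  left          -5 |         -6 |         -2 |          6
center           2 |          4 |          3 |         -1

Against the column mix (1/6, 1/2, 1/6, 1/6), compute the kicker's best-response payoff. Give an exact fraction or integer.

left: (-5)·(1/6) + (-6)·(1/2) + (-2)·(1/6) + (6)·(1/6) = -19/6.
center: (2)·(1/6) + (4)·(1/2) + (3)·(1/6) + (-1)·(1/6) = 8/3.
The best pure response is center with expected payoff 8/3.

8/3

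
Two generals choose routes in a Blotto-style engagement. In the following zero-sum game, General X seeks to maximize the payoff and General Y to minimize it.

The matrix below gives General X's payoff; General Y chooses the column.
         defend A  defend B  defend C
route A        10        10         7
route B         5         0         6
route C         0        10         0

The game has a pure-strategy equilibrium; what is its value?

7

Row minima: 7, 0, 0 → General X's maximin is 7.
Column maxima: 10, 10, 7 → General Y's minimax is 7.
They coincide at (route A, defend C), so the value is 7.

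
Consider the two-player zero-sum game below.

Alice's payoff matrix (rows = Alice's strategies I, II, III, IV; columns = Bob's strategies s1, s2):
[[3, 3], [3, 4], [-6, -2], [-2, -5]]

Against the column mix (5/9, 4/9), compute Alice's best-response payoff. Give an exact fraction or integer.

I: (3)·(5/9) + (3)·(4/9) = 3.
II: (3)·(5/9) + (4)·(4/9) = 31/9.
III: (-6)·(5/9) + (-2)·(4/9) = -38/9.
IV: (-2)·(5/9) + (-5)·(4/9) = -10/3.
The best pure response is II with expected payoff 31/9.

31/9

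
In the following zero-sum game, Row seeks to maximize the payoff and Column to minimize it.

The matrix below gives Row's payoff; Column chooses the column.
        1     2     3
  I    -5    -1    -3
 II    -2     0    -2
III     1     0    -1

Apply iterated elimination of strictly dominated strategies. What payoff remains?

Column 2 is strictly dominated by 3 for Column (-3<-1, -2<0, -1<0); eliminate 2.
Row I is strictly dominated by row II (-2>-5, -2>-3); eliminate I.
Row II is strictly dominated by row III (1>-2, -1>-2); eliminate II.
Column 1 is strictly dominated by 3 for Column (-1<1); eliminate 1.
Only (III, 3) remains, with payoff -1.

-1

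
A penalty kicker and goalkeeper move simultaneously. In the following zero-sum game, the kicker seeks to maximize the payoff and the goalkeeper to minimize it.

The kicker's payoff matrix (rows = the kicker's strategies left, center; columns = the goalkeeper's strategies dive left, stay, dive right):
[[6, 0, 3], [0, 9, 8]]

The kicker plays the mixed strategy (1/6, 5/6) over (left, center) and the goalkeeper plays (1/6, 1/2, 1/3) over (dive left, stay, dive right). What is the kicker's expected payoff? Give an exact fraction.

Against (1/6, 1/2, 1/3), each row's expected payoff is left: 2; center: 43/6.
Taking the (1/6, 5/6)-weighted average: (1/6)·(2) + (5/6)·(43/6) = 227/36.

227/36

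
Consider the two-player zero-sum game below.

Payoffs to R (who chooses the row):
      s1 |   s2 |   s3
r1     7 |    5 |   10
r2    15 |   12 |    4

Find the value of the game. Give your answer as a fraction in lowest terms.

Column s1 is strictly dominated by s2 for C (it gives R more in every row).
The remaining 2×2 game on (r1, r2) × (s2, s3) has no saddle point. Let R play r1 with probability p; indifference gives 5p + 12(1−p) = 10p + 4(1−p), so p = 8/13.
Similarly C's optimal q on s2 is 6/13, and the value is 5·(6/13) + (10)·(7/13) = 100/13.

100/13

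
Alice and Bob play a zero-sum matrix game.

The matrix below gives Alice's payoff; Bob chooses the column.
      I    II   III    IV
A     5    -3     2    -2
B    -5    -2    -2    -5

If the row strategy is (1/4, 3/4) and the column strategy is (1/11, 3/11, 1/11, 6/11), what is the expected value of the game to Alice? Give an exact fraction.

-13/4

Against (1/11, 3/11, 1/11, 6/11), each row's expected payoff is A: -14/11; B: -43/11.
Taking the (1/4, 3/4)-weighted average: (1/4)·(-14/11) + (3/4)·(-43/11) = -13/4.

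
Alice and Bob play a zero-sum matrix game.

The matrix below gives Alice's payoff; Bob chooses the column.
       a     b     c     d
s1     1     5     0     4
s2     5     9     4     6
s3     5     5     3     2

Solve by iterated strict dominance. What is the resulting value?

Column b is strictly dominated by c for Bob (0<5, 4<9, 3<5); eliminate b.
Column a is strictly dominated by c for Bob (0<1, 4<5, 3<5); eliminate a.
Row s1 is strictly dominated by row s2 (4>0, 6>4); eliminate s1.
Row s3 is strictly dominated by row s2 (4>3, 6>2); eliminate s3.
Column d is strictly dominated by c for Bob (4<6); eliminate d.
Only (s2, c) remains, with payoff 4.

4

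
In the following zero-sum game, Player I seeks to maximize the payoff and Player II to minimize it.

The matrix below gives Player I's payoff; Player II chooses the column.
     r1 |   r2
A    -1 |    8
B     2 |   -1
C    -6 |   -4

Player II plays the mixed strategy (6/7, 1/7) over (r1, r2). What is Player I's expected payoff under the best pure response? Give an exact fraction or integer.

A: (-1)·(6/7) + (8)·(1/7) = 2/7.
B: (2)·(6/7) + (-1)·(1/7) = 11/7.
C: (-6)·(6/7) + (-4)·(1/7) = -40/7.
The best pure response is B with expected payoff 11/7.

11/7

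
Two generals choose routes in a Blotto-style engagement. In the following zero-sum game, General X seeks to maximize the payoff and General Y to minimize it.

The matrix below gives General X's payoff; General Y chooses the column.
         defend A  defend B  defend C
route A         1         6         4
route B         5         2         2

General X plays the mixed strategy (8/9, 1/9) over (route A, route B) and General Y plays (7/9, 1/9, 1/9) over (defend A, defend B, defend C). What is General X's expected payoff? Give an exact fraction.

Against (7/9, 1/9, 1/9), each row's expected payoff is route A: 17/9; route B: 13/3.
Taking the (8/9, 1/9)-weighted average: (8/9)·(17/9) + (1/9)·(13/3) = 175/81.

175/81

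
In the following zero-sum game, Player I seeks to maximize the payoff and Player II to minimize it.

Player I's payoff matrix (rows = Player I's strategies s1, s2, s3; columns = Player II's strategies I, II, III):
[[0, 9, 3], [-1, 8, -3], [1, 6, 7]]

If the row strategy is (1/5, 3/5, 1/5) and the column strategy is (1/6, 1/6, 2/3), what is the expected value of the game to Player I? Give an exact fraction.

Against (1/6, 1/6, 2/3), each row's expected payoff is s1: 7/2; s2: -5/6; s3: 35/6.
Taking the (1/5, 3/5, 1/5)-weighted average: (1/5)·(7/2) + (3/5)·(-5/6) + (1/5)·(35/6) = 41/30.

41/30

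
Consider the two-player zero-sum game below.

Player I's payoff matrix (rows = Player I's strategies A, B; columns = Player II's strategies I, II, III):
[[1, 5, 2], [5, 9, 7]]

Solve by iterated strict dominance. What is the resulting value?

5

Column II is strictly dominated by I for Player II (1<5, 5<9); eliminate II.
Row A is strictly dominated by row B (5>1, 7>2); eliminate A.
Column III is strictly dominated by I for Player II (5<7); eliminate III.
Only (B, I) remains, with payoff 5.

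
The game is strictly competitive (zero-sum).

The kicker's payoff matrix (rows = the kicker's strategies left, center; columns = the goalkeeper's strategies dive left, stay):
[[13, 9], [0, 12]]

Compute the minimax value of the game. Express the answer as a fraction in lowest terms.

Row minima are 9 and 0, so the kicker's maximin is 9; column maxima are 13 and 12, so the goalkeeper's minimax is 12. These differ, so the equilibrium is in mixed strategies.
Let the kicker play left with probability p. The goalkeeper is indifferent when 13p = 9p + 12(1−p), giving p = 3/4.
Let the goalkeeper play dive left with probability q. The kicker is indifferent when 13q + 9(1−q) = 12(1−q), giving q = 3/16.
The value is 13·(3/16) + (9)·(13/16) = 39/4.

39/4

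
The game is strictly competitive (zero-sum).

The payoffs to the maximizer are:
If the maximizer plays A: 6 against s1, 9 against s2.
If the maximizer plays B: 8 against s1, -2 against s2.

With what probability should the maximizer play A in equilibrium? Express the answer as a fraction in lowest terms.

10/13

Row minima are 6 and -2, so the maximizer's maximin is 6; column maxima are 8 and 9, so the minimizer's minimax is 8. These differ, so the equilibrium is in mixed strategies.
Let the maximizer play A with probability p. The minimizer is indifferent when 6p + 8(1−p) = 9p − 2(1−p), giving p = 10/13.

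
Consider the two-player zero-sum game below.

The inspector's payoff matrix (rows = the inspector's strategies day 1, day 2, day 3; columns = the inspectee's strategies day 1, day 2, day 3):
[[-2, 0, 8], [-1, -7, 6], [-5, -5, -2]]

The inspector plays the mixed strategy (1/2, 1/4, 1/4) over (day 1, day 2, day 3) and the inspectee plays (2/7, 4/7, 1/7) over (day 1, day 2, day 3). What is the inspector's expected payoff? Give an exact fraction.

-12/7

Against (2/7, 4/7, 1/7), each row's expected payoff is day 1: 4/7; day 2: -24/7; day 3: -32/7.
Taking the (1/2, 1/4, 1/4)-weighted average: (1/2)·(4/7) + (1/4)·(-24/7) + (1/4)·(-32/7) = -12/7.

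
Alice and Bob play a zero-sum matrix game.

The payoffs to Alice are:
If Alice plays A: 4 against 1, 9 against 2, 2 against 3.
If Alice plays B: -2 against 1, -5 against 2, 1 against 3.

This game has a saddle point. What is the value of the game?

2

Row minima: 2, -5 → Alice's maximin is 2.
Column maxima: 4, 9, 2 → Bob's minimax is 2.
They coincide at (A, 3), so the value is 2.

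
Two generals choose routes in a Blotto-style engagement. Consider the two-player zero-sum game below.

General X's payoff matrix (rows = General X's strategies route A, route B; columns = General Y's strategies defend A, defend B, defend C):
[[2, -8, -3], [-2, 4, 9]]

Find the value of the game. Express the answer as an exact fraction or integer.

-1/2

Column defend C is strictly dominated by defend B for General Y (it gives General X more in every row).
The remaining 2×2 game on (route A, route B) × (defend A, defend B) has no saddle point. Let General X play route A with probability p; indifference gives 2p − 2(1−p) = −8p + 4(1−p), so p = 3/8.
Similarly General Y's optimal q on defend A is 3/4, and the value is 2·(3/4) + (-8)·(1/4) = -1/2.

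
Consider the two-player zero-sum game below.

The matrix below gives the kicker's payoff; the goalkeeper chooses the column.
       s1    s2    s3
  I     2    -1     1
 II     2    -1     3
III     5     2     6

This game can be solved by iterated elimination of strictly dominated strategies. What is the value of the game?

Row II is strictly dominated by row III (5>2, 2>-1, 6>3); eliminate II.
Column s3 is strictly dominated by s2 for the goalkeeper (-1<1, 2<6); eliminate s3.
Row I is strictly dominated by row III (5>2, 2>-1); eliminate I.
Column s1 is strictly dominated by s2 for the goalkeeper (2<5); eliminate s1.
Only (III, s2) remains, with payoff 2.

2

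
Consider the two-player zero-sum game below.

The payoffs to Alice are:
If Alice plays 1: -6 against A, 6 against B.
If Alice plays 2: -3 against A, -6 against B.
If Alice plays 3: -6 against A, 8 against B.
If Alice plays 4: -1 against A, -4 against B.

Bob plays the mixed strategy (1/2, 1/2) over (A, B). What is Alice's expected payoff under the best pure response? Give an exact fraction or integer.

1

1: (-6)·(1/2) + (6)·(1/2) = 0.
2: (-3)·(1/2) + (-6)·(1/2) = -9/2.
3: (-6)·(1/2) + (8)·(1/2) = 1.
4: (-1)·(1/2) + (-4)·(1/2) = -5/2.
The best pure response is 3 with expected payoff 1.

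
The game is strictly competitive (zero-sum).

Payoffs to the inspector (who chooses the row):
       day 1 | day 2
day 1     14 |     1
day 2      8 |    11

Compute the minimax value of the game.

Row minima are 1 and 8, so the inspector's maximin is 8; column maxima are 14 and 11, so the inspectee's minimax is 11. These differ, so the equilibrium is in mixed strategies.
Let the inspector play day 1 with probability p. The inspectee is indifferent when 14p + 8(1−p) = p + 11(1−p), giving p = 3/16.
Let the inspectee play day 1 with probability q. The inspector is indifferent when 14q + (1−q) = 8q + 11(1−q), giving q = 5/8.
The value is 14·(5/8) + (1)·(3/8) = 73/8.

73/8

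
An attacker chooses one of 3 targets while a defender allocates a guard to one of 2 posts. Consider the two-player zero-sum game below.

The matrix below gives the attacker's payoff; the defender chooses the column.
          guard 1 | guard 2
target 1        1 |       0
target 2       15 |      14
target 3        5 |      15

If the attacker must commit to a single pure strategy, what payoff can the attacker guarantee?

14

The worst-case payoff for each row is target 1: 0, target 2: 14, target 3: 5.
The best of these is 14.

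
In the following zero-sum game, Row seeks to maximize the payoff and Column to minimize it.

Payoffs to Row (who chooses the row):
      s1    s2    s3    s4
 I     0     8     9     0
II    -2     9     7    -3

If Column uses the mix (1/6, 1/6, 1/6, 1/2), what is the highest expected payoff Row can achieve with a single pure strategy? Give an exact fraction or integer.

17/6

I: (0)·(1/6) + (8)·(1/6) + (9)·(1/6) + (0)·(1/2) = 17/6.
II: (-2)·(1/6) + (9)·(1/6) + (7)·(1/6) + (-3)·(1/2) = 5/6.
The best pure response is I with expected payoff 17/6.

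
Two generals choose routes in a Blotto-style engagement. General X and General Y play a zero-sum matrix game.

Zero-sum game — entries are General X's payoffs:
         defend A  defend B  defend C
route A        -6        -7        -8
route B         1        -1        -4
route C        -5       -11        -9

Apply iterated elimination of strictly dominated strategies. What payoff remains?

Column defend A is strictly dominated by defend B for General Y (-7<-6, -1<1, -11<-5); eliminate defend A.
Row route C is strictly dominated by row route A (-7>-11, -8>-9); eliminate route C.
Column defend B is strictly dominated by defend C for General Y (-8<-7, -4<-1); eliminate defend B.
Row route A is strictly dominated by row route B (-4>-8); eliminate route A.
Only (route B, defend C) remains, with payoff -4.

-4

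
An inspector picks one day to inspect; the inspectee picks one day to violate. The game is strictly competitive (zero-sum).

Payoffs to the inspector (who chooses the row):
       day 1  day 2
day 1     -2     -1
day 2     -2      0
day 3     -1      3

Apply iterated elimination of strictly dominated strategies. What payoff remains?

Row day 1 is strictly dominated by row day 3 (-1>-2, 3>-1); eliminate day 1.
Row day 2 is strictly dominated by row day 3 (-1>-2, 3>0); eliminate day 2.
Column day 2 is strictly dominated by day 1 for the inspectee (-1<3); eliminate day 2.
Only (day 3, day 1) remains, with payoff -1.

-1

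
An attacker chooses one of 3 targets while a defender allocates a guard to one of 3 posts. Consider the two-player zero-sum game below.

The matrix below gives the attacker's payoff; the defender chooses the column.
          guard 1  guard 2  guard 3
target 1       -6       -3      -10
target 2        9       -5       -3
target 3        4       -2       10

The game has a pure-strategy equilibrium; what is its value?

-2

Row minima: -10, -5, -2 → the attacker's maximin is -2.
Column maxima: 9, -2, 10 → the defender's minimax is -2.
They coincide at (target 3, guard 2), so the value is -2.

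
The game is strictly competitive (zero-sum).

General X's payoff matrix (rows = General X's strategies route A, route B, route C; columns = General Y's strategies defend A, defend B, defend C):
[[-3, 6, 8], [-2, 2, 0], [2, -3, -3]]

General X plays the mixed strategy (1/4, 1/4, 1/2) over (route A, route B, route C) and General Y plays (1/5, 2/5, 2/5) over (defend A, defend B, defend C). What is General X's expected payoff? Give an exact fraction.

Against (1/5, 2/5, 2/5), each row's expected payoff is route A: 5; route B: 2/5; route C: -2.
Taking the (1/4, 1/4, 1/2)-weighted average: (1/4)·(5) + (1/4)·(2/5) + (1/2)·(-2) = 7/20.

7/20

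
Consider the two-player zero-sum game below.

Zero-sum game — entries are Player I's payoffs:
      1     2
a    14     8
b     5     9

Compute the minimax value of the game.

Row minima are 8 and 5, so Player I's maximin is 8; column maxima are 14 and 9, so Player II's minimax is 9. These differ, so the equilibrium is in mixed strategies.
Let Player I play a with probability p. Player II is indifferent when 14p + 5(1−p) = 8p + 9(1−p), giving p = 2/5.
Let Player II play 1 with probability q. Player I is indifferent when 14q + 8(1−q) = 5q + 9(1−q), giving q = 1/10.
The value is 14·(1/10) + (8)·(9/10) = 43/5.

43/5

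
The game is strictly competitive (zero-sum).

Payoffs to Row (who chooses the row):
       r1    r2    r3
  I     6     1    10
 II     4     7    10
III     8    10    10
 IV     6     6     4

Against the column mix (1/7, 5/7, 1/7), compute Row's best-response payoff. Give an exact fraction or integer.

68/7

I: (6)·(1/7) + (1)·(5/7) + (10)·(1/7) = 3.
II: (4)·(1/7) + (7)·(5/7) + (10)·(1/7) = 7.
III: (8)·(1/7) + (10)·(5/7) + (10)·(1/7) = 68/7.
IV: (6)·(1/7) + (6)·(5/7) + (4)·(1/7) = 40/7.
The best pure response is III with expected payoff 68/7.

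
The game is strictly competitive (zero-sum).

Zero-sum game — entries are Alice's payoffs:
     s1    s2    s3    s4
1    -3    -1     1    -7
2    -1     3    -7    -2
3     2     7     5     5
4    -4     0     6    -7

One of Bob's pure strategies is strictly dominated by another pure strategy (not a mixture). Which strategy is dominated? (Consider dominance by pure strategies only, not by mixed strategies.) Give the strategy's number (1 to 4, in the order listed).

Bob prefers columns that give Alice less. Compare s2 with s1: -3 < -1, -1 < 3, 2 < 7, -4 < 0.
So s1 strictly dominates s2 for Bob; s2 is strictly dominated.

2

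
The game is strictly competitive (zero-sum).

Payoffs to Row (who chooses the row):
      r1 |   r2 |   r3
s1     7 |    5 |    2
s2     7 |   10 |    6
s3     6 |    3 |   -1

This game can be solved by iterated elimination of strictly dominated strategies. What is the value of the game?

Column r1 is strictly dominated by r3 for Column (2<7, 6<7, -1<6); eliminate r1.
Row s3 is strictly dominated by row s1 (5>3, 2>-1); eliminate s3.
Row s1 is strictly dominated by row s2 (10>5, 6>2); eliminate s1.
Column r2 is strictly dominated by r3 for Column (6<10); eliminate r2.
Only (s2, r3) remains, with payoff 6.

6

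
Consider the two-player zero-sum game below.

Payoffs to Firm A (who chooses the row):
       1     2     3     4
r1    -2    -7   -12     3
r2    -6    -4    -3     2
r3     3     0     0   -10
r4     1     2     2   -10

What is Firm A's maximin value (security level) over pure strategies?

-6

The worst-case payoff for each row is r1: -12, r2: -6, r3: -10, r4: -10.
The best of these is -6.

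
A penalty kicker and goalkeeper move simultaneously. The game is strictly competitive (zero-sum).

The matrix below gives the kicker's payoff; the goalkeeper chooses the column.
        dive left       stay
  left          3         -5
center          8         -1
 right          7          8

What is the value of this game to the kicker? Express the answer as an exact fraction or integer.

71/10

Row left is strictly dominated by row center, so the kicker never plays it.
The remaining 2×2 game on (center, right) × (dive left, stay) has no saddle point. Let the kicker play center with probability p; indifference gives 8p + 7(1−p) = −p + 8(1−p), so p = 1/10.
Similarly the goalkeeper's optimal q on dive left is 9/10, and the value is 8·(9/10) + (-1)·(1/10) = 71/10.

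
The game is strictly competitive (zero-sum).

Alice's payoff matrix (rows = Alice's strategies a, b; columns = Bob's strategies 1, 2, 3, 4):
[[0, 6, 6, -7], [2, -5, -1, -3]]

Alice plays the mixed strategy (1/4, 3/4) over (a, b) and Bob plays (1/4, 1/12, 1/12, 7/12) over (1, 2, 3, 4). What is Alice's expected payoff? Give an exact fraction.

-25/12

Against (1/4, 1/12, 1/12, 7/12), each row's expected payoff is a: -37/12; b: -7/4.
Taking the (1/4, 3/4)-weighted average: (1/4)·(-37/12) + (3/4)·(-7/4) = -25/12.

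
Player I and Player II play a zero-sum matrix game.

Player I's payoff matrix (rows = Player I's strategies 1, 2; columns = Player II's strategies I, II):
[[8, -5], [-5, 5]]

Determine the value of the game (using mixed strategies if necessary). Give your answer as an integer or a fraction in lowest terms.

Row minima are -5 and -5, so Player I's maximin is -5; column maxima are 8 and 5, so Player II's minimax is 5. These differ, so the equilibrium is in mixed strategies.
Let Player I play 1 with probability p. Player II is indifferent when 8p − 5(1−p) = −5p + 5(1−p), giving p = 10/23.
Let Player II play I with probability q. Player I is indifferent when 8q − 5(1−q) = −5q + 5(1−q), giving q = 10/23.
The value is 8·(10/23) + (-5)·(13/23) = 15/23.

15/23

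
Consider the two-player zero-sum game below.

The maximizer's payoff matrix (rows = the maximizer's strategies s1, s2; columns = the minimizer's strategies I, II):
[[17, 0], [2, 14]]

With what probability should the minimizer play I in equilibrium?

14/29

Row minima are 0 and 2, so the maximizer's maximin is 2; column maxima are 17 and 14, so the minimizer's minimax is 14. These differ, so the equilibrium is in mixed strategies.
Let the minimizer play I with probability q. The maximizer is indifferent when 17q = 2q + 14(1−q), giving q = 14/29.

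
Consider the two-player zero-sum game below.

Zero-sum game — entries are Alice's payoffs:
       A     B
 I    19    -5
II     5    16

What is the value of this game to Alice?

47/5

Row minima are -5 and 5, so Alice's maximin is 5; column maxima are 19 and 16, so Bob's minimax is 16. These differ, so the equilibrium is in mixed strategies.
Let Alice play I with probability p. Bob is indifferent when 19p + 5(1−p) = −5p + 16(1−p), giving p = 11/35.
Let Bob play A with probability q. Alice is indifferent when 19q − 5(1−q) = 5q + 16(1−q), giving q = 3/5.
The value is 19·(3/5) + (-5)·(2/5) = 47/5.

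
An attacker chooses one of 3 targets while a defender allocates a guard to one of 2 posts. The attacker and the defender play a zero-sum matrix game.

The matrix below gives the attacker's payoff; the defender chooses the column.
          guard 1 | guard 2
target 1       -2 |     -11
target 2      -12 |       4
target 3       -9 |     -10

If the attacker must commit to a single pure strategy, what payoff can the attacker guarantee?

The worst-case payoff for each row is target 1: -11, target 2: -12, target 3: -10.
The best of these is -10.

-10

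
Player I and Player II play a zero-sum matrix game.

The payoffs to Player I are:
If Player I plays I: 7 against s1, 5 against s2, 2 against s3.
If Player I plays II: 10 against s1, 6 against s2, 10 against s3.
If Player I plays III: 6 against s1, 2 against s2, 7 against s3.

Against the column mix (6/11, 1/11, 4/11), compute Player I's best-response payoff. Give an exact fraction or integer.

106/11

I: (7)·(6/11) + (5)·(1/11) + (2)·(4/11) = 5.
II: (10)·(6/11) + (6)·(1/11) + (10)·(4/11) = 106/11.
III: (6)·(6/11) + (2)·(1/11) + (7)·(4/11) = 6.
The best pure response is II with expected payoff 106/11.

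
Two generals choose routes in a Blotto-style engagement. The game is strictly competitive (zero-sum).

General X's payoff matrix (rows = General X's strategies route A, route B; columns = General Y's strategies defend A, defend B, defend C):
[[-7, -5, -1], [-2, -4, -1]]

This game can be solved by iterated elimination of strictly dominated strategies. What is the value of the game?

Column defend C is strictly dominated by defend A for General Y (-7<-1, -2<-1); eliminate defend C.
Row route A is strictly dominated by row route B (-2>-7, -4>-5); eliminate route A.
Column defend A is strictly dominated by defend B for General Y (-4<-2); eliminate defend A.
Only (route B, defend B) remains, with payoff -4.

-4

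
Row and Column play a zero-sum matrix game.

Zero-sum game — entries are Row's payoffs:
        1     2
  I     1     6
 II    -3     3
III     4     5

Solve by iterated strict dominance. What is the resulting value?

Column 2 is strictly dominated by 1 for Column (1<6, -3<3, 4<5); eliminate 2.
Row I is strictly dominated by row III (4>1); eliminate I.
Row II is strictly dominated by row III (4>-3); eliminate II.
Only (III, 1) remains, with payoff 4.

4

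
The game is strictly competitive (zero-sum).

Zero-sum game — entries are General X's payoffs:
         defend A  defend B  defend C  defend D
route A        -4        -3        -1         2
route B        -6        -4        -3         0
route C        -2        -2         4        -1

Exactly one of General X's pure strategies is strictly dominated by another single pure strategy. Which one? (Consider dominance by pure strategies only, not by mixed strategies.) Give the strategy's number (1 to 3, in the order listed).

2

Compare route B with route A: -4 > -6, -3 > -4, -1 > -3, 2 > 0.
So route A strictly dominates route B for General X; route B is strictly dominated.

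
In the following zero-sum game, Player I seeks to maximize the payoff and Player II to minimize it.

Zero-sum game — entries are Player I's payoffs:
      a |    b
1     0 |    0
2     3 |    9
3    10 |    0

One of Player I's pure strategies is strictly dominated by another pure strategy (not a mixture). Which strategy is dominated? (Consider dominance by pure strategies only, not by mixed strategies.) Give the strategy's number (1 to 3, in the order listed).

Compare 1 with 2: 3 > 0, 9 > 0.
So 2 strictly dominates 1 for Player I; 1 is strictly dominated.

1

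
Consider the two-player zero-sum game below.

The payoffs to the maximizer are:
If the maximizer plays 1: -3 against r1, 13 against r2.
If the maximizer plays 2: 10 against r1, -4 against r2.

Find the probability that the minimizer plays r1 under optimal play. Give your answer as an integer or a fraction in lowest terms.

17/30

Row minima are -3 and -4, so the maximizer's maximin is -3; column maxima are 10 and 13, so the minimizer's minimax is 10. These differ, so the equilibrium is in mixed strategies.
Let the minimizer play r1 with probability q. The maximizer is indifferent when −3q + 13(1−q) = 10q − 4(1−q), giving q = 17/30.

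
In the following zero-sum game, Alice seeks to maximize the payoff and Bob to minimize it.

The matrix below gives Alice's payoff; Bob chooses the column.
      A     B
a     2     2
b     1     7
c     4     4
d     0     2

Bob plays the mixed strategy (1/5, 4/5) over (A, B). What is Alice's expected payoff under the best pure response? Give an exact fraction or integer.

29/5

a: (2)·(1/5) + (2)·(4/5) = 2.
b: (1)·(1/5) + (7)·(4/5) = 29/5.
c: (4)·(1/5) + (4)·(4/5) = 4.
d: (0)·(1/5) + (2)·(4/5) = 8/5.
The best pure response is b with expected payoff 29/5.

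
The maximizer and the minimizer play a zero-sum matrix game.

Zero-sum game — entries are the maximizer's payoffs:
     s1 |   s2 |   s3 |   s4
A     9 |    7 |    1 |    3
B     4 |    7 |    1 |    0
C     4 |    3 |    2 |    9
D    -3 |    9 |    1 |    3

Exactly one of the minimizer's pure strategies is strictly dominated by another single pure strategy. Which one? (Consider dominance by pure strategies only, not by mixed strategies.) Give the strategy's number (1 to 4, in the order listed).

2

The minimizer prefers columns that give the maximizer less. Compare s2 with s3: 1 < 7, 1 < 7, 2 < 3, 1 < 9.
So s3 strictly dominates s2 for the minimizer; s2 is strictly dominated.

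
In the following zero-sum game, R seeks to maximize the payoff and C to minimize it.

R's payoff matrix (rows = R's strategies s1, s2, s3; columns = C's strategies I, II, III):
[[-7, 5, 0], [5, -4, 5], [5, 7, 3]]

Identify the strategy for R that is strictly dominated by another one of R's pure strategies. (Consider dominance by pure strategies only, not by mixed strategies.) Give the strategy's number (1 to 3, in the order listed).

Compare s1 with s3: 5 > -7, 7 > 5, 3 > 0.
So s3 strictly dominates s1 for R; s1 is strictly dominated.

1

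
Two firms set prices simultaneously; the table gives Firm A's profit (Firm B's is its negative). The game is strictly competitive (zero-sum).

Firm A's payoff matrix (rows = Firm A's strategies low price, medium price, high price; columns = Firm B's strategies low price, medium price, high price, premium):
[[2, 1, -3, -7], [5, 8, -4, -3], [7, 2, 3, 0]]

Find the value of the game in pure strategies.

0

Row minima: -7, -4, 0 → Firm A's maximin is 0.
Column maxima: 7, 8, 3, 0 → Firm B's minimax is 0.
They coincide at (high price, premium), so the value is 0.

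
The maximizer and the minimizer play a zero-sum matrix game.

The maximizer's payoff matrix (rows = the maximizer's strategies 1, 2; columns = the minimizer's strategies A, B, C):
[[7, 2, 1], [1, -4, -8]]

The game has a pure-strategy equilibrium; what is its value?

1

Row minima: 1, -8 → the maximizer's maximin is 1.
Column maxima: 7, 2, 1 → the minimizer's minimax is 1.
They coincide at (1, C), so the value is 1.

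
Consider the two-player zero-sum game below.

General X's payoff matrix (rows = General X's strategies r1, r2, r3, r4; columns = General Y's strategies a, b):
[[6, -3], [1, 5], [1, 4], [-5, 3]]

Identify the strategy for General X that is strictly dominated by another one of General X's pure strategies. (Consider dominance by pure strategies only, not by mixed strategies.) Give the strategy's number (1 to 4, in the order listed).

4

Compare r4 with r2: 1 > -5, 5 > 3.
So r2 strictly dominates r4 for General X; r4 is strictly dominated.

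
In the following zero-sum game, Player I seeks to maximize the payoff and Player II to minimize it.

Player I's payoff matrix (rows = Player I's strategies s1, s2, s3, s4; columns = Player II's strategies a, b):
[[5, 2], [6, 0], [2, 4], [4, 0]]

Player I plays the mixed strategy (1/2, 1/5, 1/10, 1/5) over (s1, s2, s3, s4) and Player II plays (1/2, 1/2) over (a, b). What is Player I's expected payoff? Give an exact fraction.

61/20

Against (1/2, 1/2), each row's expected payoff is s1: 7/2; s2: 3; s3: 3; s4: 2.
Taking the (1/2, 1/5, 1/10, 1/5)-weighted average: (1/2)·(7/2) + (1/5)·(3) + (1/10)·(3) + (1/5)·(2) = 61/20.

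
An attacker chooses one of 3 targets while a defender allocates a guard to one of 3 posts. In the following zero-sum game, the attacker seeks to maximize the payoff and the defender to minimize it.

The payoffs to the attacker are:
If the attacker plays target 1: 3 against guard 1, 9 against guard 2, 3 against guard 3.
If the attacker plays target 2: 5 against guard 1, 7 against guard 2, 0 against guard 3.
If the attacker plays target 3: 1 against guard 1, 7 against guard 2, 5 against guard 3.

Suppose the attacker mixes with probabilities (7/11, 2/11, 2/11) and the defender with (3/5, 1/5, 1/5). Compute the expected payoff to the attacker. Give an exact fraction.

Against (3/5, 1/5, 1/5), each row's expected payoff is target 1: 21/5; target 2: 22/5; target 3: 3.
Taking the (7/11, 2/11, 2/11)-weighted average: (7/11)·(21/5) + (2/11)·(22/5) + (2/11)·(3) = 221/55.

221/55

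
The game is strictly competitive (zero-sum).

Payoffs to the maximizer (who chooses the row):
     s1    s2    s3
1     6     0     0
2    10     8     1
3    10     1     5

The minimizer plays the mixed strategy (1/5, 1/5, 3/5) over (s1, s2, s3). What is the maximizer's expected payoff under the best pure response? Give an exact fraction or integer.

26/5

1: (6)·(1/5) + (0)·(1/5) + (0)·(3/5) = 6/5.
2: (10)·(1/5) + (8)·(1/5) + (1)·(3/5) = 21/5.
3: (10)·(1/5) + (1)·(1/5) + (5)·(3/5) = 26/5.
The best pure response is 3 with expected payoff 26/5.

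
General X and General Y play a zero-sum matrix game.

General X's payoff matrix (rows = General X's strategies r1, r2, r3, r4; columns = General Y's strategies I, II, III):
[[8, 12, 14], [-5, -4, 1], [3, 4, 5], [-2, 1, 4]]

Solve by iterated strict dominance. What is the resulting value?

8

Column II is strictly dominated by I for General Y (8<12, -5<-4, 3<4, -2<1); eliminate II.
Column III is strictly dominated by I for General Y (8<14, -5<1, 3<5, -2<4); eliminate III.
Row r2 is strictly dominated by row r1 (8>-5); eliminate r2.
Row r3 is strictly dominated by row r1 (8>3); eliminate r3.
Row r4 is strictly dominated by row r1 (8>-2); eliminate r4.
Only (r1, I) remains, with payoff 8.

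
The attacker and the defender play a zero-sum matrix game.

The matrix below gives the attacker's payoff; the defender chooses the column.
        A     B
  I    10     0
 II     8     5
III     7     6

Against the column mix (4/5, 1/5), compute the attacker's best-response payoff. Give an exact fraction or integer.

8

I: (10)·(4/5) + (0)·(1/5) = 8.
II: (8)·(4/5) + (5)·(1/5) = 37/5.
III: (7)·(4/5) + (6)·(1/5) = 34/5.
The best pure response is I with expected payoff 8.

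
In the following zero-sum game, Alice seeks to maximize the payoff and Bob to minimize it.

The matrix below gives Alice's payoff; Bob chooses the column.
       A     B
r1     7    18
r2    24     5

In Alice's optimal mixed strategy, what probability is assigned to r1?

19/30

Row minima are 7 and 5, so Alice's maximin is 7; column maxima are 24 and 18, so Bob's minimax is 18. These differ, so the equilibrium is in mixed strategies.
Let Alice play r1 with probability p. Bob is indifferent when 7p + 24(1−p) = 18p + 5(1−p), giving p = 19/30.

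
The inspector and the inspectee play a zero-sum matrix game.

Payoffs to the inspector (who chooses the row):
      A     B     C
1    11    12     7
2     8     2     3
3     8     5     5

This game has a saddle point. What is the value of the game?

7

Row minima: 7, 2, 5 → the inspector's maximin is 7.
Column maxima: 11, 12, 7 → the inspectee's minimax is 7.
They coincide at (1, C), so the value is 7.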